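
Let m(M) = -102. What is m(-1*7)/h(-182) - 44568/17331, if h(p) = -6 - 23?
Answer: 158430/167533 ≈ 0.94566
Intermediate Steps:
h(p) = -29
m(-1*7)/h(-182) - 44568/17331 = -102/(-29) - 44568/17331 = -102*(-1/29) - 44568*1/17331 = 102/29 - 14856/5777 = 158430/167533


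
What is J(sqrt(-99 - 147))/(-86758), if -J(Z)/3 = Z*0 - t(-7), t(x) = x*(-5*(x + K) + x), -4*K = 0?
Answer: 42/6197 ≈ 0.0067775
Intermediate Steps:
K = 0 (K = -1/4*0 = 0)
t(x) = -4*x**2 (t(x) = x*(-5*(x + 0) + x) = x*(-5*x + x) = x*(-4*x) = -4*x**2)
J(Z) = -588 (J(Z) = -3*(Z*0 - (-4)*(-7)**2) = -3*(0 - (-4)*49) = -3*(0 - 1*(-196)) = -3*(0 + 196) = -3*196 = -588)
J(sqrt(-99 - 147))/(-86758) = -588/(-86758) = -588*(-1/86758) = 42/6197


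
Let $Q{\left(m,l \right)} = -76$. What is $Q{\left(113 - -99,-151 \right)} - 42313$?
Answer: $-42389$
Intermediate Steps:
$Q{\left(113 - -99,-151 \right)} - 42313 = -76 - 42313 = -42389$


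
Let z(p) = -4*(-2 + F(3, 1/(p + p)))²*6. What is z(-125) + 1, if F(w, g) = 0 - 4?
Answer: -863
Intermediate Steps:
F(w, g) = -4
z(p) = -864 (z(p) = -4*(-2 - 4)²*6 = -4*(-6)²*6 = -4*36*6 = -144*6 = -864)
z(-125) + 1 = -864 + 1 = -863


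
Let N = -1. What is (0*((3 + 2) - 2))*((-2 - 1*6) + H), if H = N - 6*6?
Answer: 0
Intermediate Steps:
H = -37 (H = -1 - 6*6 = -1 - 36 = -37)
(0*((3 + 2) - 2))*((-2 - 1*6) + H) = (0*((3 + 2) - 2))*((-2 - 1*6) - 37) = (0*(5 - 2))*((-2 - 6) - 37) = (0*3)*(-8 - 37) = 0*(-45) = 0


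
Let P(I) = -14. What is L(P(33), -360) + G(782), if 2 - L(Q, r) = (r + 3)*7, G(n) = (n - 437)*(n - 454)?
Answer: 115661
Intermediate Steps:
G(n) = (-454 + n)*(-437 + n) (G(n) = (-437 + n)*(-454 + n) = (-454 + n)*(-437 + n))
L(Q, r) = -19 - 7*r (L(Q, r) = 2 - (r + 3)*7 = 2 - (3 + r)*7 = 2 - (21 + 7*r) = 2 + (-21 - 7*r) = -19 - 7*r)
L(P(33), -360) + G(782) = (-19 - 7*(-360)) + (198398 + 782**2 - 891*782) = (-19 + 2520) + (198398 + 611524 - 696762) = 2501 + 113160 = 115661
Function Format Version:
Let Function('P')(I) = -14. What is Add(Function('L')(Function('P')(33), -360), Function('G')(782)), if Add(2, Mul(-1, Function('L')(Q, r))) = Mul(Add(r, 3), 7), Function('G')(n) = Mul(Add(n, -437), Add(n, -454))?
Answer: 115661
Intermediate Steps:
Function('G')(n) = Mul(Add(-454, n), Add(-437, n)) (Function('G')(n) = Mul(Add(-437, n), Add(-454, n)) = Mul(Add(-454, n), Add(-437, n)))
Function('L')(Q, r) = Add(-19, Mul(-7, r)) (Function('L')(Q, r) = Add(2, Mul(-1, Mul(Add(r, 3), 7))) = Add(2, Mul(-1, Mul(Add(3, r), 7))) = Add(2, Mul(-1, Add(21, Mul(7, r)))) = Add(2, Add(-21, Mul(-7, r))) = Add(-19, Mul(-7, r)))
Add(Function('L')(Function('P')(33), -360), Function('G')(782)) = Add(Add(-19, Mul(-7, -360)), Add(198398, Pow(782, 2), Mul(-891, 782))) = Add(Add(-19, 2520), Add(198398, 611524, -696762)) = Add(2501, 113160) = 115661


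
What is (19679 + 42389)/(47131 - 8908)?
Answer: 62068/38223 ≈ 1.6238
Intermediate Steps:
(19679 + 42389)/(47131 - 8908) = 62068/38223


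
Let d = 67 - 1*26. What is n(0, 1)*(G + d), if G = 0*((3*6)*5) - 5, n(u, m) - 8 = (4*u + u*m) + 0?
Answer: 288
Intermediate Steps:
n(u, m) = 8 + 4*u + m*u (n(u, m) = 8 + ((4*u + u*m) + 0) = 8 + ((4*u + m*u) + 0) = 8 + (4*u + m*u) = 8 + 4*u + m*u)
G = -5 (G = 0*(18*5) - 5 = 0*90 - 5 = 0 - 5 = -5)
d = 41 (d = 67 - 26 = 41)
n(0, 1)*(G + d) = (8 + 4*0 + 1*0)*(-5 + 41) = (8 + 0 + 0)*36 = 8*36 = 288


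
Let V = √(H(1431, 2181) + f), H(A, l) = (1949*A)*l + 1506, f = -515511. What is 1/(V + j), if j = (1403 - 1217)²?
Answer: -5766/814242203 + √6082336434/4885453218 ≈ 8.8822e-6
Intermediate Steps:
H(A, l) = 1506 + 1949*A*l (H(A, l) = 1949*A*l + 1506 = 1506 + 1949*A*l)
j = 34596 (j = 186² = 34596)
V = √6082336434 (V = √((1506 + 1949*1431*2181) - 515511) = √((1506 + 6082850439) - 515511) = √(6082851945 - 515511) = √6082336434 ≈ 77989.)
1/(V + j) = 1/(√6082336434 + 34596) = 1/(34596 + √6082336434)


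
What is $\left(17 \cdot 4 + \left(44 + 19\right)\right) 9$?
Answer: $1179$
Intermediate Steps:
$\left(17 \cdot 4 + \left(44 + 19\right)\right) 9 = \left(68 + 63\right) 9 = 131 \cdot 9 = 1179$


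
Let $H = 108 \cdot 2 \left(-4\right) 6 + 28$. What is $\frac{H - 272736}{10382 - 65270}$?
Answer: $\frac{69473}{13722} \approx 5.0629$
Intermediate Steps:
$H = -5156$ ($H = 108 \left(\left(-8\right) 6\right) + 28 = 108 \left(-48\right) + 28 = -5184 + 28 = -5156$)
$\frac{H - 272736}{10382 - 65270} = \frac{-5156 - 272736}{10382 - 65270} = - \frac{277892}{-54888} = \left(-277892\right) \left(- \frac{1}{54888}\right) = \frac{69473}{13722}$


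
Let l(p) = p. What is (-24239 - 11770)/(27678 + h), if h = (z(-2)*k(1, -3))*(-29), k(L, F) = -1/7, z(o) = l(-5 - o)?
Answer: -84021/64553 ≈ -1.3016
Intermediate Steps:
z(o) = -5 - o
k(L, F) = -⅐ (k(L, F) = -1*⅐ = -⅐)
h = -87/7 (h = ((-5 - 1*(-2))*(-⅐))*(-29) = ((-5 + 2)*(-⅐))*(-29) = -3*(-⅐)*(-29) = (3/7)*(-29) = -87/7 ≈ -12.429)
(-24239 - 11770)/(27678 + h) = (-24239 - 11770)/(27678 - 87/7) = -36009/193659/7 = -36009*7/193659 = -84021/64553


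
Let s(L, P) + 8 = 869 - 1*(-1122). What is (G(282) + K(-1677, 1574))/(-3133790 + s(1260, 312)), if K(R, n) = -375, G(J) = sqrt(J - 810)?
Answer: 375/3131807 - 4*I*sqrt(33)/3131807 ≈ 0.00011974 - 7.3371e-6*I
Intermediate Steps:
G(J) = sqrt(-810 + J)
s(L, P) = 1983 (s(L, P) = -8 + (869 - 1*(-1122)) = -8 + (869 + 1122) = -8 + 1991 = 1983)
(G(282) + K(-1677, 1574))/(-3133790 + s(1260, 312)) = (sqrt(-810 + 282) - 375)/(-3133790 + 1983) = (sqrt(-528) - 375)/(-3131807) = (4*I*sqrt(33) - 375)*(-1/3131807) = (-375 + 4*I*sqrt(33))*(-1/3131807) = 375/3131807 - 4*I*sqrt(33)/3131807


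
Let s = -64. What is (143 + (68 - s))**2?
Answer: 75625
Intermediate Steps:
(143 + (68 - s))**2 = (143 + (68 - 1*(-64)))**2 = (143 + (68 + 64))**2 = (143 + 132)**2 = 275**2 = 75625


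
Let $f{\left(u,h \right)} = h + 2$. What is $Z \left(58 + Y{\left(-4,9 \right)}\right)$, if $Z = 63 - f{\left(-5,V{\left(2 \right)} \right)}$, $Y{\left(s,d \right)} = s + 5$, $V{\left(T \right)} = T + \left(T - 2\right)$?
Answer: $3481$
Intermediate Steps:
$V{\left(T \right)} = -2 + 2 T$ ($V{\left(T \right)} = T + \left(-2 + T\right) = -2 + 2 T$)
$f{\left(u,h \right)} = 2 + h$
$Y{\left(s,d \right)} = 5 + s$
$Z = 59$ ($Z = 63 - \left(2 + \left(-2 + 2 \cdot 2\right)\right) = 63 - \left(2 + \left(-2 + 4\right)\right) = 63 - \left(2 + 2\right) = 63 - 4 = 59$)
$Z \left(58 + Y{\left(-4,9 \right)}\right) = 59 \left(58 + \left(5 - 4\right)\right) = 59 \left(58 + 1\right) = 59 \cdot 59 = 3481$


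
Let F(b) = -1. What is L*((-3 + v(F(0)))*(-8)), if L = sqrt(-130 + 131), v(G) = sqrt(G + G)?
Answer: 24 - 8*I*sqrt(2) ≈ 24.0 - 11.314*I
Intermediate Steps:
v(G) = sqrt(2)*sqrt(G) (v(G) = sqrt(2*G) = sqrt(2)*sqrt(G))
L = 1 (L = sqrt(1) = 1)
L*((-3 + v(F(0)))*(-8)) = 1*((-3 + sqrt(2)*sqrt(-1))*(-8)) = 1*((-3 + sqrt(2)*I)*(-8)) = 1*((-3 + I*sqrt(2))*(-8)) = 1*(24 - 8*I*sqrt(2)) = 24 - 8*I*sqrt(2)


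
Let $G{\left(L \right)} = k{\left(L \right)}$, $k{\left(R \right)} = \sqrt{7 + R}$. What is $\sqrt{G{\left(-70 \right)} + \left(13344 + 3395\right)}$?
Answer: $\sqrt{16739 + 3 i \sqrt{7}} \approx 129.38 + 0.031 i$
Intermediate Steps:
$G{\left(L \right)} = \sqrt{7 + L}$
$\sqrt{G{\left(-70 \right)} + \left(13344 + 3395\right)} = \sqrt{\sqrt{7 - 70} + \left(13344 + 3395\right)} = \sqrt{\sqrt{-63} + 16739} = \sqrt{3 i \sqrt{7} + 16739} = \sqrt{16739 + 3 i \sqrt{7}}$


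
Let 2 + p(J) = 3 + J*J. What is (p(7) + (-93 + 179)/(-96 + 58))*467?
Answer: 423569/19 ≈ 22293.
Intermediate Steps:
p(J) = 1 + J² (p(J) = -2 + (3 + J*J) = -2 + (3 + J²) = 1 + J²)
(p(7) + (-93 + 179)/(-96 + 58))*467 = ((1 + 7²) + (-93 + 179)/(-96 + 58))*467 = ((1 + 49) + 86/(-38))*467 = (50 + 86*(-1/38))*467 = (50 - 43/19)*467 = (907/19)*467 = 423569/19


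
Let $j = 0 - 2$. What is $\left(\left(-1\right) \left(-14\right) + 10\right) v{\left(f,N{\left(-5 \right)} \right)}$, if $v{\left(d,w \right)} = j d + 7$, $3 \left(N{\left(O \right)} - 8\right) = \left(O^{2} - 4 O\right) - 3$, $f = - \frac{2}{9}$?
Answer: $\frac{536}{3} \approx 178.67$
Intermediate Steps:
$f = - \frac{2}{9}$ ($f = \left(-2\right) \frac{1}{9} = - \frac{2}{9} \approx -0.22222$)
$j = -2$ ($j = 0 - 2 = -2$)
$N{\left(O \right)} = 7 - \frac{4 O}{3} + \frac{O^{2}}{3}$ ($N{\left(O \right)} = 8 + \frac{\left(O^{2} - 4 O\right) - 3}{3} = 8 + \frac{-3 + O^{2} - 4 O}{3} = 8 - \left(1 - \frac{O^{2}}{3} + \frac{4 O}{3}\right) = 7 - \frac{4 O}{3} + \frac{O^{2}}{3}$)
$v{\left(d,w \right)} = 7 - 2 d$ ($v{\left(d,w \right)} = - 2 d + 7 = 7 - 2 d$)
$\left(\left(-1\right) \left(-14\right) + 10\right) v{\left(f,N{\left(-5 \right)} \right)} = \left(\left(-1\right) \left(-14\right) + 10\right) \left(7 - - \frac{4}{9}\right) = \left(14 + 10\right) \left(7 + \frac{4}{9}\right) = 24 \cdot \frac{67}{9} = \frac{536}{3}$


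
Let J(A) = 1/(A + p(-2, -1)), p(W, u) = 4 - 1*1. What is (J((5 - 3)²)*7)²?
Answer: 1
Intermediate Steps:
p(W, u) = 3 (p(W, u) = 4 - 1 = 3)
J(A) = 1/(3 + A) (J(A) = 1/(A + 3) = 1/(3 + A))
(J((5 - 3)²)*7)² = (7/(3 + (5 - 3)²))² = (7/(3 + 2²))² = (7/(3 + 4))² = (7/7)² = ((⅐)*7)² = 1² = 1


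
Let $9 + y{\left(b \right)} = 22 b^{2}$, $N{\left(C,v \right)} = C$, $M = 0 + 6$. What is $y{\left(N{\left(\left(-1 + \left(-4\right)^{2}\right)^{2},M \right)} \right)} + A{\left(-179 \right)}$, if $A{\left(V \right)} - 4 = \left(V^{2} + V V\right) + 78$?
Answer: $1177905$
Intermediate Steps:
$M = 6$
$A{\left(V \right)} = 82 + 2 V^{2}$ ($A{\left(V \right)} = 4 + \left(\left(V^{2} + V V\right) + 78\right) = 4 + \left(\left(V^{2} + V^{2}\right) + 78\right) = 4 + \left(2 V^{2} + 78\right) = 4 + \left(78 + 2 V^{2}\right) = 82 + 2 V^{2}$)
$y{\left(b \right)} = -9 + 22 b^{2}$
$y{\left(N{\left(\left(-1 + \left(-4\right)^{2}\right)^{2},M \right)} \right)} + A{\left(-179 \right)} = \left(-9 + 22 \left(\left(-1 + \left(-4\right)^{2}\right)^{2}\right)^{2}\right) + \left(82 + 2 \left(-179\right)^{2}\right) = \left(-9 + 22 \left(\left(-1 + 16\right)^{2}\right)^{2}\right) + \left(82 + 2 \cdot 32041\right) = \left(-9 + 22 \left(15^{2}\right)^{2}\right) + \left(82 + 64082\right) = \left(-9 + 22 \cdot 225^{2}\right) + 64164 = \left(-9 + 22 \cdot 50625\right) + 64164 = \left(-9 + 1113750\right) + 64164 = 1113741 + 64164 = 1177905$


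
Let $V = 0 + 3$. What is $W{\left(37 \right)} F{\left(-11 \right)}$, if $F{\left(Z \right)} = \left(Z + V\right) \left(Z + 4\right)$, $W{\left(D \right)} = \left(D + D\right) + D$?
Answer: $6216$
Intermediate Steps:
$V = 3$
$W{\left(D \right)} = 3 D$ ($W{\left(D \right)} = 2 D + D = 3 D$)
$F{\left(Z \right)} = \left(3 + Z\right) \left(4 + Z\right)$ ($F{\left(Z \right)} = \left(Z + 3\right) \left(Z + 4\right) = \left(3 + Z\right) \left(4 + Z\right)$)
$W{\left(37 \right)} F{\left(-11 \right)} = 3 \cdot 37 \left(12 + \left(-11\right)^{2} + 7 \left(-11\right)\right) = 111 \left(12 + 121 - 77\right) = 111 \cdot 56 = 6216$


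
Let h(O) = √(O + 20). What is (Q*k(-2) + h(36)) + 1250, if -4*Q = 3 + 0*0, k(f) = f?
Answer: 2503/2 + 2*√14 ≈ 1259.0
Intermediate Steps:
h(O) = √(20 + O)
Q = -¾ (Q = -(3 + 0*0)/4 = -(3 + 0)/4 = -¼*3 = -¾ ≈ -0.75000)
(Q*k(-2) + h(36)) + 1250 = (-¾*(-2) + √(20 + 36)) + 1250 = (3/2 + √56) + 1250 = (3/2 + 2*√14) + 1250 = 2503/2 + 2*√14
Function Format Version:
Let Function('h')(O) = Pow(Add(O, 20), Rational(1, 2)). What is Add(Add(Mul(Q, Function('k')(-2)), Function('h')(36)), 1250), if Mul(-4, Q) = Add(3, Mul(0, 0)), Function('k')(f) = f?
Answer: Add(Rational(2503, 2), Mul(2, Pow(14, Rational(1, 2)))) ≈ 1259.0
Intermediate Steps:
Function('h')(O) = Pow(Add(20, O), Rational(1, 2))
Q = Rational(-3, 4) (Q = Mul(Rational(-1, 4), Add(3, Mul(0, 0))) = Mul(Rational(-1, 4), Add(3, 0)) = Mul(Rational(-1, 4), 3) = Rational(-3, 4) ≈ -0.75000)
Add(Add(Mul(Q, Function('k')(-2)), Function('h')(36)), 1250) = Add(Add(Mul(Rational(-3, 4), -2), Pow(Add(20, 36), Rational(1, 2))), 1250) = Add(Add(Rational(3, 2), Pow(56, Rational(1, 2))), 1250) = Add(Add(Rational(3, 2), Mul(2, Pow(14, Rational(1, 2)))), 1250) = Add(Rational(2503, 2), Mul(2, Pow(14, Rational(1, 2))))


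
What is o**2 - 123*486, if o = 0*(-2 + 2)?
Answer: -59778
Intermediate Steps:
o = 0 (o = 0*0 = 0)
o**2 - 123*486 = 0**2 - 123*486 = 0 - 59778 = -59778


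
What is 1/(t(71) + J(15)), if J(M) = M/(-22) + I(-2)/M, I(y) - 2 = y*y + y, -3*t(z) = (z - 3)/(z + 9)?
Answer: -660/461 ≈ -1.4317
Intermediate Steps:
t(z) = -(-3 + z)/(3*(9 + z)) (t(z) = -(z - 3)/(3*(z + 9)) = -(-3 + z)/(3*(9 + z)))
I(y) = 2 + y + y**2 (I(y) = 2 + (y*y + y) = 2 + (y**2 + y) = 2 + (y + y**2) = 2 + y + y**2)
J(M) = 4/M - M/22 (J(M) = M/(-22) + (2 - 2 + (-2)**2)/M = M*(-1/22) + (2 - 2 + 4)/M = -M/22 + 4/M = 4/M - M/22)
1/(t(71) + J(15)) = 1/((3 - 1*71)/(3*(9 + 71)) + (4/15 - 1/22*15)) = 1/((1/3)*(3 - 71)/80 + (4*(1/15) - 15/22)) = 1/((1/3)*(1/80)*(-68) + (4/15 - 15/22)) = 1/(-17/60 - 137/330) = 1/(-461/660) = -660/461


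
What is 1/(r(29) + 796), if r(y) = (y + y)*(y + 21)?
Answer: 1/3696 ≈ 0.00027056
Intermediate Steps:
r(y) = 2*y*(21 + y) (r(y) = (2*y)*(21 + y) = 2*y*(21 + y))
1/(r(29) + 796) = 1/(2*29*(21 + 29) + 796) = 1/(2*29*50 + 796) = 1/(2900 + 796) = 1/3696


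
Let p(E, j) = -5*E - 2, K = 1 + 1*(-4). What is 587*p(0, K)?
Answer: -1174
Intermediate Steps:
K = -3 (K = 1 - 4 = -3)
p(E, j) = -2 - 5*E
587*p(0, K) = 587*(-2 - 5*0) = 587*(-2 + 0) = 587*(-2) = -1174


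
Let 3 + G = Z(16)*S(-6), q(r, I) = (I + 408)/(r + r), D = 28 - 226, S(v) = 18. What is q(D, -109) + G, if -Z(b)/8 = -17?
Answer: 967921/396 ≈ 2444.2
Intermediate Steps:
Z(b) = 136 (Z(b) = -8*(-17) = 136)
D = -198
q(r, I) = (408 + I)/(2*r) (q(r, I) = (408 + I)/((2*r)) = (408 + I)*(1/(2*r)) = (408 + I)/(2*r))
G = 2445 (G = -3 + 136*18 = -3 + 2448 = 2445)
q(D, -109) + G = (½)*(408 - 109)/(-198) + 2445 = (½)*(-1/198)*299 + 2445 = -299/396 + 2445 = 967921/396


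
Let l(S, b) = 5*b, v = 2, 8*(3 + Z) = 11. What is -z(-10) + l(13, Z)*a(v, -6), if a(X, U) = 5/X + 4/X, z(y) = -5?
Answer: -505/16 ≈ -31.563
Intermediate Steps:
Z = -13/8 (Z = -3 + (1/8)*11 = -3 + 11/8 = -13/8 ≈ -1.6250)
a(X, U) = 9/X
-z(-10) + l(13, Z)*a(v, -6) = -1*(-5) + (5*(-13/8))*(9/2) = 5 - 585/(8*2) = 5 - 65/8*9/2 = 5 - 585/16 = -505/16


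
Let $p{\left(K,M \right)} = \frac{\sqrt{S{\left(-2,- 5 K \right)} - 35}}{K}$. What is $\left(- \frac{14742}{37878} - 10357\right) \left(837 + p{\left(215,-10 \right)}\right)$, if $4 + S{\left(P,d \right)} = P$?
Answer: $- \frac{54728247726}{6313} - \frac{65386198 i \sqrt{41}}{1357295} \approx -8.6691 \cdot 10^{6} - 308.46 i$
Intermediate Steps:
$S{\left(P,d \right)} = -4 + P$
$p{\left(K,M \right)} = \frac{i \sqrt{41}}{K}$ ($p{\left(K,M \right)} = \frac{\sqrt{\left(-4 - 2\right) - 35}}{K} = \frac{\sqrt{-6 - 35}}{K} = \frac{\sqrt{-41}}{K} = \frac{i \sqrt{41}}{K}$)
$\left(- \frac{14742}{37878} - 10357\right) \left(837 + p{\left(215,-10 \right)}\right) = \left(- \frac{14742}{37878} - 10357\right) \left(837 + \frac{i \sqrt{41}}{215}\right) = \left(\left(-14742\right) \frac{1}{37878} - 10357\right) \left(837 + i \sqrt{41} \cdot \frac{1}{215}\right) = \left(- \frac{2457}{6313} - 10357\right) \left(837 + \frac{i \sqrt{41}}{215}\right) = - \frac{65386198 \left(837 + \frac{i \sqrt{41}}{215}\right)}{6313} = - \frac{54728247726}{6313} - \frac{65386198 i \sqrt{41}}{1357295}$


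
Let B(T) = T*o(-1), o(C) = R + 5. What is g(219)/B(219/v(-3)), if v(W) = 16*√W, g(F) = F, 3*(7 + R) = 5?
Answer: -48*I*√3 ≈ -83.138*I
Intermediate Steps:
R = -16/3 (R = -7 + (⅓)*5 = -7 + 5/3 = -16/3 ≈ -5.3333)
o(C) = -⅓ (o(C) = -16/3 + 5 = -⅓)
B(T) = -T/3 (B(T) = T*(-⅓) = -T/3)
g(219)/B(219/v(-3)) = 219/((-73/(16*√(-3)))) = 219/((-73/(16*(I*√3)))) = 219/((-73/(16*I*√3))) = 219/((-73*(-I*√3/48))) = 219/((-(-73)*I*√3/48)) = 219/((73*I*√3/48)) = 219*(-16*I*√3/73) = -48*I*√3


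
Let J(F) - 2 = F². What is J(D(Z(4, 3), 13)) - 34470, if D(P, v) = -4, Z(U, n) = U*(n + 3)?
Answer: -34452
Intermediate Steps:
Z(U, n) = U*(3 + n)
J(F) = 2 + F²
J(D(Z(4, 3), 13)) - 34470 = (2 + (-4)²) - 34470 = (2 + 16) - 34470 = 18 - 34470 = -34452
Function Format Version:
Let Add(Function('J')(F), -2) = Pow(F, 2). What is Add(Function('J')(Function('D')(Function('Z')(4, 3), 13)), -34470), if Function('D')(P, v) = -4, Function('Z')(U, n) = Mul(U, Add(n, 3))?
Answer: -34452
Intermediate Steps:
Function('Z')(U, n) = Mul(U, Add(3, n))
Function('J')(F) = Add(2, Pow(F, 2))
Add(Function('J')(Function('D')(Function('Z')(4, 3), 13)), -34470) = Add(Add(2, Pow(-4, 2)), -34470) = Add(Add(2, 16), -34470) = Add(18, -34470) = -34452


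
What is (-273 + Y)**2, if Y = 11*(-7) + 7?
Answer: 117649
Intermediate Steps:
Y = -70 (Y = -77 + 7 = -70)
(-273 + Y)**2 = (-273 - 70)**2 = (-343)**2 = 117649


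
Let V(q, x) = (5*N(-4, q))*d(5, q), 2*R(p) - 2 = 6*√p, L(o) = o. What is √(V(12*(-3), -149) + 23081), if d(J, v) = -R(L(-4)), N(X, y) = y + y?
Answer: √(23441 + 2160*I) ≈ 153.27 + 7.0465*I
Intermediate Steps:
N(X, y) = 2*y
R(p) = 1 + 3*√p (R(p) = 1 + (6*√p)/2 = 1 + 3*√p)
d(J, v) = -1 - 6*I (d(J, v) = -(1 + 3*√(-4)) = -(1 + 3*(2*I)) = -(1 + 6*I) = -1 - 6*I)
V(q, x) = 10*q*(-1 - 6*I) (V(q, x) = (5*(2*q))*(-1 - 6*I) = (10*q)*(-1 - 6*I) = 10*q*(-1 - 6*I))
√(V(12*(-3), -149) + 23081) = √((12*(-3))*(-10 - 60*I) + 23081) = √(-36*(-10 - 60*I) + 23081) = √((360 + 2160*I) + 23081) = √(23441 + 2160*I)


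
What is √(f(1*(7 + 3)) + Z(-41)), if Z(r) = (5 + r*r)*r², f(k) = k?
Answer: 16*√11071 ≈ 1683.5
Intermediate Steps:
Z(r) = r²*(5 + r²) (Z(r) = (5 + r²)*r² = r²*(5 + r²))
√(f(1*(7 + 3)) + Z(-41)) = √(1*(7 + 3) + (-41)²*(5 + (-41)²)) = √(1*10 + 1681*(5 + 1681)) = √(10 + 1681*1686) = √(10 + 2834166) = √2834176 = 16*√11071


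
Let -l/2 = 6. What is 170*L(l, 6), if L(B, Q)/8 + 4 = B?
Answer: -21760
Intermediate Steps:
l = -12 (l = -2*6 = -12)
L(B, Q) = -32 + 8*B
170*L(l, 6) = 170*(-32 + 8*(-12)) = 170*(-32 - 96) = 170*(-128) = -21760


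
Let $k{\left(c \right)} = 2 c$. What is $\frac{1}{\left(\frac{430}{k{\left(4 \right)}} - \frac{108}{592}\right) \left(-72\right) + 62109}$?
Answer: $\frac{37}{2155329} \approx 1.7167 \cdot 10^{-5}$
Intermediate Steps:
$\frac{1}{\left(\frac{430}{k{\left(4 \right)}} - \frac{108}{592}\right) \left(-72\right) + 62109} = \frac{1}{\left(\frac{430}{2 \cdot 4} - \frac{108}{592}\right) \left(-72\right) + 62109} = \frac{1}{\left(\frac{430}{8} - \frac{27}{148}\right) \left(-72\right) + 62109} = \frac{1}{\left(430 \cdot \frac{1}{8} - \frac{27}{148}\right) \left(-72\right) + 62109} = \frac{1}{\left(\frac{215}{4} - \frac{27}{148}\right) \left(-72\right) + 62109} = \frac{1}{\frac{1982}{37} \left(-72\right) + 62109} = \frac{1}{- \frac{142704}{37} + 62109} = \frac{1}{\frac{2155329}{37}} = \frac{37}{2155329}$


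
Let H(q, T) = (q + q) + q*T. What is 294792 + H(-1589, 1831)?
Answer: -2617845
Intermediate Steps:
H(q, T) = 2*q + T*q
294792 + H(-1589, 1831) = 294792 - 1589*(2 + 1831) = 294792 - 1589*1833 = 294792 - 2912637 = -2617845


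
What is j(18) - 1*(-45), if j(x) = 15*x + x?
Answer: 333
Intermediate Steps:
j(x) = 16*x
j(18) - 1*(-45) = 16*18 - 1*(-45) = 288 + 45 = 333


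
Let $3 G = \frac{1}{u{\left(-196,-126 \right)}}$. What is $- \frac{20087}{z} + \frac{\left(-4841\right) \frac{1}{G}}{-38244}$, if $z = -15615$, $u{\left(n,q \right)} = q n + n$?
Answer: $\frac{463066334144}{49765005} \approx 9305.1$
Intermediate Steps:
$u{\left(n,q \right)} = n + n q$ ($u{\left(n,q \right)} = n q + n = n + n q$)
$G = \frac{1}{73500}$ ($G = \frac{1}{3 \left(- 196 \left(1 - 126\right)\right)} = \frac{1}{3 \left(\left(-196\right) \left(-125\right)\right)} = \frac{1}{3 \cdot 24500} = \frac{1}{3} \cdot \frac{1}{24500} = \frac{1}{73500} \approx 1.3605 \cdot 10^{-5}$)
$- \frac{20087}{z} + \frac{\left(-4841\right) \frac{1}{G}}{-38244} = - \frac{20087}{-15615} + \frac{\left(-4841\right) \frac{1}{\frac{1}{73500}}}{-38244} = \left(-20087\right) \left(- \frac{1}{15615}\right) + \left(-4841\right) 73500 \left(- \frac{1}{38244}\right) = \frac{20087}{15615} - - \frac{29651125}{3187} = \frac{20087}{15615} + \frac{29651125}{3187} = \frac{463066334144}{49765005}$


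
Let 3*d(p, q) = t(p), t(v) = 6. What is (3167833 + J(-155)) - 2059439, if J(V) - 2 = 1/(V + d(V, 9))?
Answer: 169584587/153 ≈ 1.1084e+6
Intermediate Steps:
d(p, q) = 2 (d(p, q) = (1/3)*6 = 2)
J(V) = 2 + 1/(2 + V) (J(V) = 2 + 1/(V + 2) = 2 + 1/(2 + V))
(3167833 + J(-155)) - 2059439 = (3167833 + (5 + 2*(-155))/(2 - 155)) - 2059439 = (3167833 + (5 - 310)/(-153)) - 2059439 = (3167833 - 1/153*(-305)) - 2059439 = (3167833 + 305/153) - 2059439 = 484678754/153 - 2059439 = 169584587/153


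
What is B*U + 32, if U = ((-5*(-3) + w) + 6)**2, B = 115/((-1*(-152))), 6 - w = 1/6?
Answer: 3156019/5472 ≈ 576.76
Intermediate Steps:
w = 35/6 (w = 6 - 1/6 = 35/6 ≈ 5.8333)
B = 115/152 ≈ 0.75658
U = 25921/36 (U = ((-5*(-3) + 35/6) + 6)**2 = ((15 + 35/6) + 6)**2 = (125/6 + 6)**2 = (161/6)**2 = 25921/36 ≈ 720.03)
B*U + 32 = (115/152)*(25921/36) + 32 = 2980915/5472 + 32 = 3156019/5472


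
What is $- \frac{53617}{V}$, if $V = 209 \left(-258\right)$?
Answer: $\frac{53617}{53922} \approx 0.99434$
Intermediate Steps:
$V = -53922$
$- \frac{53617}{V} = - \frac{53617}{-53922} = \left(-53617\right) \left(- \frac{1}{53922}\right) = \frac{53617}{53922}$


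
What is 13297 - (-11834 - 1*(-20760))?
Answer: 4371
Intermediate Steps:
13297 - (-11834 - 1*(-20760)) = 13297 - (-11834 + 20760) = 13297 - 1*8926 = 13297 - 8926 = 4371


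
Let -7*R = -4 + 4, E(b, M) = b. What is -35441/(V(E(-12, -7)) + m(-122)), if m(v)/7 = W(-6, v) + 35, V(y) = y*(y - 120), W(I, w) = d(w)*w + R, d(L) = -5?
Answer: -35441/6099 ≈ -5.8110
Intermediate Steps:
R = 0 (R = -(-4 + 4)/7 = -⅐*0 = 0)
W(I, w) = -5*w (W(I, w) = -5*w + 0 = -5*w)
V(y) = y*(-120 + y)
m(v) = 245 - 35*v (m(v) = 7*(-5*v + 35) = 7*(35 - 5*v) = 245 - 35*v)
-35441/(V(E(-12, -7)) + m(-122)) = -35441/(-12*(-120 - 12) + (245 - 35*(-122))) = -35441/(-12*(-132) + (245 + 4270)) = -35441/(1584 + 4515) = -35441/6099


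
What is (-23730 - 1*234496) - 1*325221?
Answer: -583447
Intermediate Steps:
(-23730 - 1*234496) - 1*325221 = (-23730 - 234496) - 325221 = -258226 - 325221 = -583447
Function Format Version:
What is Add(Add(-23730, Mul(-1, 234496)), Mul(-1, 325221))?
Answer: -583447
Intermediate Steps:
Add(Add(-23730, Mul(-1, 234496)), Mul(-1, 325221)) = Add(Add(-23730, -234496), -325221) = Add(-258226, -325221) = -583447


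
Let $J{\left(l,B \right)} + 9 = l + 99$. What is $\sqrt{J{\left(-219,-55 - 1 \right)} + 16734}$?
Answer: $9 \sqrt{205} \approx 128.86$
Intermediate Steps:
$J{\left(l,B \right)} = 90 + l$ ($J{\left(l,B \right)} = -9 + \left(l + 99\right) = -9 + \left(99 + l\right) = 90 + l$)
$\sqrt{J{\left(-219,-55 - 1 \right)} + 16734} = \sqrt{\left(90 - 219\right) + 16734} = \sqrt{-129 + 16734} = \sqrt{16605} = 9 \sqrt{205}$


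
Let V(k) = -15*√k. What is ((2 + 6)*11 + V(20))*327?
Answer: 28776 - 9810*√5 ≈ 6840.2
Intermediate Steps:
((2 + 6)*11 + V(20))*327 = ((2 + 6)*11 - 30*√5)*327 = (8*11 - 30*√5)*327 = (88 - 30*√5)*327 = 28776 - 9810*√5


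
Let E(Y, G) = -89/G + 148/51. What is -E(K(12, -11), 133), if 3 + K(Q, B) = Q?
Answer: -15145/6783 ≈ -2.2328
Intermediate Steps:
K(Q, B) = -3 + Q
E(Y, G) = 148/51 - 89/G (E(Y, G) = -89/G + 148*(1/51) = -89/G + 148/51 = 148/51 - 89/G)
-E(K(12, -11), 133) = -(148/51 - 89/133) = -1*15145/6783 = -15145/6783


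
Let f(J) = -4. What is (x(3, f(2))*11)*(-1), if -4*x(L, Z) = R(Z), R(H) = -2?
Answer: -11/2 ≈ -5.5000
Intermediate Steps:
x(L, Z) = ½ (x(L, Z) = -¼*(-2) = ½)
(x(3, f(2))*11)*(-1) = ((½)*11)*(-1) = (11/2)*(-1) = -11/2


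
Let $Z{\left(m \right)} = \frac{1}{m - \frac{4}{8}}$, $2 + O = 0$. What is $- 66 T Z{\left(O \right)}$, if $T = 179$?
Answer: $\frac{23628}{5} \approx 4725.6$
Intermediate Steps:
$O = -2$ ($O = -2 + 0 = -2$)
$Z{\left(m \right)} = \frac{1}{- \frac{1}{2} + m}$ ($Z{\left(m \right)} = \frac{1}{m - \frac{1}{2}} = \frac{1}{- \frac{1}{2} + m}$)
$- 66 T Z{\left(O \right)} = \left(-66\right) 179 \frac{2}{-1 + 2 \left(-2\right)} = - 11814 \frac{2}{-1 - 4} = - 11814 \frac{2}{-5} = - 11814 \cdot 2 \left(- \frac{1}{5}\right) = \left(-11814\right) \left(- \frac{2}{5}\right) = \frac{23628}{5}$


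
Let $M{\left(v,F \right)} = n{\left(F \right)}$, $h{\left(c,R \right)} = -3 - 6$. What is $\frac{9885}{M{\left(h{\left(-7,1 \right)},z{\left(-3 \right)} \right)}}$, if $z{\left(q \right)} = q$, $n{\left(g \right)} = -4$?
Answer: $- \frac{9885}{4} \approx -2471.3$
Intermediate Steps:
$h{\left(c,R \right)} = -9$ ($h{\left(c,R \right)} = -3 - 6 = -9$)
$M{\left(v,F \right)} = -4$
$\frac{9885}{M{\left(h{\left(-7,1 \right)},z{\left(-3 \right)} \right)}} = \frac{9885}{-4} = 9885 \left(- \frac{1}{4}\right) = - \frac{9885}{4}$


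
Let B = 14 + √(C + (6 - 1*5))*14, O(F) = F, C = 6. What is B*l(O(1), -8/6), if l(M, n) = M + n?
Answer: -14/3 - 14*√7/3 ≈ -17.014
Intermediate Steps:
B = 14 + 14*√7 (B = 14 + √(6 + (6 - 1*5))*14 = 14 + √(6 + (6 - 5))*14 = 14 + √(6 + 1)*14 = 14 + √7*14 = 14 + 14*√7 ≈ 51.041)
B*l(O(1), -8/6) = (14 + 14*√7)*(1 - 8/6) = (14 + 14*√7)*(1 - 8*⅙) = (14 + 14*√7)*(1 - 4/3) = (14 + 14*√7)*(-⅓) = -14/3 - 14*√7/3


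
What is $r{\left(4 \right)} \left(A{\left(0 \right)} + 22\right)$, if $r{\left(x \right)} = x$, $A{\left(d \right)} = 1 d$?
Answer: $88$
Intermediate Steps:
$A{\left(d \right)} = d$
$r{\left(4 \right)} \left(A{\left(0 \right)} + 22\right) = 4 \left(0 + 22\right) = 4 \cdot 22 = 88$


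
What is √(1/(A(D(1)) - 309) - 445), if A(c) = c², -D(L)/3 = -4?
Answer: I*√12115290/165 ≈ 21.095*I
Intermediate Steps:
D(L) = 12 (D(L) = -3*(-4) = 12)
√(1/(A(D(1)) - 309) - 445) = √(1/(12² - 309) - 445) = √(1/(144 - 309) - 445) = √(1/(-165) - 445) = √(-1/165 - 445) = √(-73426/165) = I*√12115290/165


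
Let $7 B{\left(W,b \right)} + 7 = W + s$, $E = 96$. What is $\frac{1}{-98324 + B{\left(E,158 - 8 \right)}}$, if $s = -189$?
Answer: $- \frac{7}{688368} \approx -1.0169 \cdot 10^{-5}$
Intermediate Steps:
$B{\left(W,b \right)} = -28 + \frac{W}{7}$ ($B{\left(W,b \right)} = -1 + \frac{W - 189}{7} = -1 + \frac{-189 + W}{7} = -1 + \left(-27 + \frac{W}{7}\right) = -28 + \frac{W}{7}$)
$\frac{1}{-98324 + B{\left(E,158 - 8 \right)}} = \frac{1}{-98324 + \left(-28 + \frac{1}{7} \cdot 96\right)} = \frac{1}{-98324 + \left(-28 + \frac{96}{7}\right)} = \frac{1}{-98324 - \frac{100}{7}} = \frac{1}{- \frac{688368}{7}} = - \frac{7}{688368}$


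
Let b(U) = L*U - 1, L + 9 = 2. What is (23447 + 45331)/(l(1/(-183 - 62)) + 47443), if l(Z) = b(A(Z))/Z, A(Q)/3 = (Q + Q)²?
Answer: 401205/278182 ≈ 1.4422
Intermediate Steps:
L = -7 (L = -9 + 2 = -7)
A(Q) = 12*Q² (A(Q) = 3*(Q + Q)² = 3*(2*Q)² = 3*(4*Q²) = 12*Q²)
b(U) = -1 - 7*U (b(U) = -7*U - 1 = -1 - 7*U)
l(Z) = (-1 - 84*Z²)/Z
(23447 + 45331)/(l(1/(-183 - 62)) + 47443) = (23447 + 45331)/((-1/(1/(-183 - 62)) - 84/(-183 - 62)) + 47443) = 68778/((-1/(1/(-245)) - 84/(-245)) + 47443) = 68778/((-1/(-1/245) - 84*(-1/245)) + 47443) = 68778/((-1*(-245) + 12/35) + 47443) = 68778/((245 + 12/35) + 47443) = 68778/(8587/35 + 47443) = 68778/(1669092/35) = 68778*(35/1669092) = 401205/278182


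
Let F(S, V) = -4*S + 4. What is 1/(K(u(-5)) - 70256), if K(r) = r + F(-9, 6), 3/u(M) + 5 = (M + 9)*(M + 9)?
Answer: -11/772373 ≈ -1.4242e-5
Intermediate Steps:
u(M) = 3/(-5 + (9 + M)²) (u(M) = 3/(-5 + (M + 9)*(M + 9)) = 3/(-5 + (9 + M)*(9 + M)) = 3/(-5 + (9 + M)²))
F(S, V) = 4 - 4*S
K(r) = 40 + r (K(r) = r + (4 - 4*(-9)) = r + (4 + 36) = r + 40 = 40 + r)
1/(K(u(-5)) - 70256) = 1/((40 + 3/(-5 + (9 - 5)²)) - 70256) = 1/((40 + 3/(-5 + 4²)) - 70256) = 1/((40 + 3/(-5 + 16)) - 70256) = 1/((40 + 3/11) - 70256) = 1/(443/11 - 70256) = 1/(-772373/11) = -11/772373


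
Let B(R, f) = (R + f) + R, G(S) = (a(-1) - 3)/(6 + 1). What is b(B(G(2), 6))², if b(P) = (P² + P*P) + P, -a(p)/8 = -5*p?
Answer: 12702096/2401 ≈ 5290.3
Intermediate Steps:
a(p) = 40*p (a(p) = -(-40)*p = 40*p)
G(S) = -43/7 (G(S) = (40*(-1) - 3)/(6 + 1) = (-40 - 3)/7 = -43*⅐ = -43/7)
B(R, f) = f + 2*R
b(P) = P + 2*P² (b(P) = (P² + P²) + P = 2*P² + P = P + 2*P²)
b(B(G(2), 6))² = ((6 + 2*(-43/7))*(1 + 2*(6 + 2*(-43/7))))² = ((6 - 86/7)*(1 + 2*(6 - 86/7)))² = (-44*(1 + 2*(-44/7))/7)² = (-44*(1 - 88/7)/7)² = (-44/7*(-81/7))² = (3564/49)² = 12702096/2401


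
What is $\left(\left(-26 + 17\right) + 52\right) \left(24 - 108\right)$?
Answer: $-3612$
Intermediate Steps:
$\left(\left(-26 + 17\right) + 52\right) \left(24 - 108\right) = \left(-9 + 52\right) \left(-84\right) = 43 \left(-84\right) = -3612$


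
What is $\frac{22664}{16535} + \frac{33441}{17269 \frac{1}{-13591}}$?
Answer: $- \frac{7514710408969}{285542915} \approx -26317.0$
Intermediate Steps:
$\frac{22664}{16535} + \frac{33441}{17269 \frac{1}{-13591}} = 22664 \cdot \frac{1}{16535} + \frac{33441}{17269 \left(- \frac{1}{13591}\right)} = \frac{22664}{16535} + \frac{33441}{- \frac{17269}{13591}} = \frac{22664}{16535} + 33441 \left(- \frac{13591}{17269}\right) = \frac{22664}{16535} - \frac{454496631}{17269} = - \frac{7514710408969}{285542915}$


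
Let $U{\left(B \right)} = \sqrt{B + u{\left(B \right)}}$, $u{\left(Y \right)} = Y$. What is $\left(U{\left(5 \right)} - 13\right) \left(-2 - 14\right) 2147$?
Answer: $446576 - 34352 \sqrt{10} \approx 3.3795 \cdot 10^{5}$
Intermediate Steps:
$U{\left(B \right)} = \sqrt{2} \sqrt{B}$ ($U{\left(B \right)} = \sqrt{B + B} = \sqrt{2 B} = \sqrt{2} \sqrt{B}$)
$\left(U{\left(5 \right)} - 13\right) \left(-2 - 14\right) 2147 = \left(\sqrt{2} \sqrt{5} - 13\right) \left(-2 - 14\right) 2147 = \left(\sqrt{10} - 13\right) \left(-16\right) 2147 = \left(-13 + \sqrt{10}\right) \left(-16\right) 2147 = \left(208 - 16 \sqrt{10}\right) 2147 = 446576 - 34352 \sqrt{10}$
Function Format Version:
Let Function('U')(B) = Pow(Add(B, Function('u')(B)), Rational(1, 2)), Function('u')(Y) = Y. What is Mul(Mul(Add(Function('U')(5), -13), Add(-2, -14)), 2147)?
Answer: Add(446576, Mul(-34352, Pow(10, Rational(1, 2)))) ≈ 3.3795e+5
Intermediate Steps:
Function('U')(B) = Mul(Pow(2, Rational(1, 2)), Pow(B, Rational(1, 2))) (Function('U')(B) = Pow(Add(B, B), Rational(1, 2)) = Pow(Mul(2, B), Rational(1, 2)) = Mul(Pow(2, Rational(1, 2)), Pow(B, Rational(1, 2))))
Mul(Mul(Add(Function('U')(5), -13), Add(-2, -14)), 2147) = Mul(Mul(Add(Mul(Pow(2, Rational(1, 2)), Pow(5, Rational(1, 2))), -13), Add(-2, -14)), 2147) = Mul(Mul(Add(Pow(10, Rational(1, 2)), -13), -16), 2147) = Mul(Mul(Add(-13, Pow(10, Rational(1, 2))), -16), 2147) = Mul(Add(208, Mul(-16, Pow(10, Rational(1, 2)))), 2147) = Add(446576, Mul(-34352, Pow(10, Rational(1, 2))))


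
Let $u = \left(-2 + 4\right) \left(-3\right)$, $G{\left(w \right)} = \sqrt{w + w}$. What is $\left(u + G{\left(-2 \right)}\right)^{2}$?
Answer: $32 - 24 i \approx 32.0 - 24.0 i$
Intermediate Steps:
$G{\left(w \right)} = \sqrt{2} \sqrt{w}$ ($G{\left(w \right)} = \sqrt{2 w} = \sqrt{2} \sqrt{w}$)
$u = -6$ ($u = 2 \left(-3\right) = -6$)
$\left(u + G{\left(-2 \right)}\right)^{2} = \left(-6 + \sqrt{2} \sqrt{-2}\right)^{2} = \left(-6 + \sqrt{2} i \sqrt{2}\right)^{2} = \left(-6 + 2 i\right)^{2}$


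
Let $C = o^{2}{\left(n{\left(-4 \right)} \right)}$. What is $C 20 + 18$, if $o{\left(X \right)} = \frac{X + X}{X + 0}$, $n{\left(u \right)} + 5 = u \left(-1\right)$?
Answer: $98$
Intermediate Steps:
$n{\left(u \right)} = -5 - u$ ($n{\left(u \right)} = -5 + u \left(-1\right) = -5 - u$)
$o{\left(X \right)} = 2$ ($o{\left(X \right)} = \frac{2 X}{X} = 2$)
$C = 4$ ($C = 2^{2} = 4$)
$C 20 + 18 = 4 \cdot 20 + 18 = 80 + 18 = 98$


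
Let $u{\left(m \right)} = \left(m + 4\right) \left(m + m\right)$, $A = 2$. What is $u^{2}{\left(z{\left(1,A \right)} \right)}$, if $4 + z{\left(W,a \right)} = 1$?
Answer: $36$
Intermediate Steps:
$z{\left(W,a \right)} = -3$ ($z{\left(W,a \right)} = -4 + 1 = -3$)
$u{\left(m \right)} = 2 m \left(4 + m\right)$ ($u{\left(m \right)} = \left(4 + m\right) 2 m = 2 m \left(4 + m\right)$)
$u^{2}{\left(z{\left(1,A \right)} \right)} = \left(2 \left(-3\right) \left(4 - 3\right)\right)^{2} = \left(2 \left(-3\right) 1\right)^{2} = \left(-6\right)^{2} = 36$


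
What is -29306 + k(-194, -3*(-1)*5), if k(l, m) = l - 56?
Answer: -29556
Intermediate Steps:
k(l, m) = -56 + l
-29306 + k(-194, -3*(-1)*5) = -29306 + (-56 - 194) = -29306 - 250 = -29556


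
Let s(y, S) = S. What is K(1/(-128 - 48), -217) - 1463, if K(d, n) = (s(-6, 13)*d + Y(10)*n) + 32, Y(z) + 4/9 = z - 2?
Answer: -4863877/1584 ≈ -3070.6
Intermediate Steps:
Y(z) = -22/9 + z (Y(z) = -4/9 + (z - 2) = -4/9 + (-2 + z) = -22/9 + z)
K(d, n) = 32 + 13*d + 68*n/9 (K(d, n) = (13*d + (-22/9 + 10)*n) + 32 = (13*d + 68*n/9) + 32 = 32 + 13*d + 68*n/9)
K(1/(-128 - 48), -217) - 1463 = (32 + 13/(-128 - 48) + (68/9)*(-217)) - 1463 = (32 + 13/(-176) - 14756/9) - 1463 = (32 + 13*(-1/176) - 14756/9) - 1463 = (32 - 13/176 - 14756/9) - 1463 = -2546485/1584 - 1463 = -4863877/1584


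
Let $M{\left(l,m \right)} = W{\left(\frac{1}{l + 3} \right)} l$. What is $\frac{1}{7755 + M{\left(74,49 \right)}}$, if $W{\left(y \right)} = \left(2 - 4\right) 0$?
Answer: $\frac{1}{7755} \approx 0.00012895$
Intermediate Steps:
$W{\left(y \right)} = 0$ ($W{\left(y \right)} = \left(-2\right) 0 = 0$)
$M{\left(l,m \right)} = 0$ ($M{\left(l,m \right)} = 0 l = 0$)
$\frac{1}{7755 + M{\left(74,49 \right)}} = \frac{1}{7755 + 0} = \frac{1}{7755}$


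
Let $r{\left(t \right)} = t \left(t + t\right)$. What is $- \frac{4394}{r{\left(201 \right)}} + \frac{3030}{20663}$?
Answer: $\frac{77018419}{834805863} \approx 0.092259$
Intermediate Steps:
$r{\left(t \right)} = 2 t^{2}$ ($r{\left(t \right)} = t 2 t = 2 t^{2}$)
$- \frac{4394}{r{\left(201 \right)}} + \frac{3030}{20663} = - \frac{4394}{2 \cdot 201^{2}} + \frac{3030}{20663} = - \frac{4394}{2 \cdot 40401} + 3030 \cdot \frac{1}{20663} = - \frac{4394}{80802} + \frac{3030}{20663} = \left(-4394\right) \frac{1}{80802} + \frac{3030}{20663} = - \frac{2197}{40401} + \frac{3030}{20663} = \frac{77018419}{834805863}$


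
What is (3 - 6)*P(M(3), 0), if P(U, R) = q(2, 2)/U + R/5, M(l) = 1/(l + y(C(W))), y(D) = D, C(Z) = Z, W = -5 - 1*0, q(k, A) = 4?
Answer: 24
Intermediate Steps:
W = -5 (W = -5 + 0 = -5)
M(l) = 1/(-5 + l) (M(l) = 1/(l - 5) = 1/(-5 + l))
P(U, R) = 4/U + R/5
(3 - 6)*P(M(3), 0) = (3 - 6)*(4/(1/(-5 + 3)) + (⅕)*0) = -3*(4/(1/(-2)) + 0) = -3*(4/(-½) + 0) = -3*(4*(-2) + 0) = -3*(-8 + 0) = -3*(-8) = 24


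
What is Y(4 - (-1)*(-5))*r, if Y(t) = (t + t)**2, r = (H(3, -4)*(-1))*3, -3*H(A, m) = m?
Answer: -16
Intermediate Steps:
H(A, m) = -m/3
r = -4 (r = (-1/3*(-4)*(-1))*3 = ((4/3)*(-1))*3 = -4/3*3 = -4)
Y(t) = 4*t**2 (Y(t) = (2*t)**2 = 4*t**2)
Y(4 - (-1)*(-5))*r = (4*(4 - (-1)*(-5))**2)*(-4) = (4*(4 - 1*5)**2)*(-4) = (4*(4 - 5)**2)*(-4) = (4*(-1)**2)*(-4) = (4*1)*(-4) = 4*(-4) = -16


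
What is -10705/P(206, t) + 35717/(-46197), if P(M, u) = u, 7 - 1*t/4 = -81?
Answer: -507111269/16261344 ≈ -31.185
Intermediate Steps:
t = 352 (t = 28 - 4*(-81) = 28 + 324 = 352)
-10705/P(206, t) + 35717/(-46197) = -10705/352 + 35717/(-46197) = -10705*1/352 + 35717*(-1/46197) = -10705/352 - 35717/46197 = -507111269/16261344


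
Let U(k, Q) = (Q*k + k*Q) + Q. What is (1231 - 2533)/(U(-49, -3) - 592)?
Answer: 186/43 ≈ 4.3256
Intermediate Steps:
U(k, Q) = Q + 2*Q*k (U(k, Q) = (Q*k + Q*k) + Q = 2*Q*k + Q = Q + 2*Q*k)
(1231 - 2533)/(U(-49, -3) - 592) = (1231 - 2533)/(-3*(1 + 2*(-49)) - 592) = -1302/(-3*(1 - 98) - 592) = -1302/(-3*(-97) - 592) = -1302/(291 - 592) = -1302/(-301) = -1302*(-1/301) = 186/43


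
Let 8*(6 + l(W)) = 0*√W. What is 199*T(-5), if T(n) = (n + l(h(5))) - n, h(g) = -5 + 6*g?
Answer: -1194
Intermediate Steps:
l(W) = -6 (l(W) = -6 + (0*√W)/8 = -6 + (⅛)*0 = -6 + 0 = -6)
T(n) = -6 (T(n) = (n - 6) - n = (-6 + n) - n = -6)
199*T(-5) = 199*(-6) = -1194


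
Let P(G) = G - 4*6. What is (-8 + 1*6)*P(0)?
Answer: 48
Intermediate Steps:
P(G) = -24 + G (P(G) = G - 24 = -24 + G)
(-8 + 1*6)*P(0) = (-8 + 1*6)*(-24 + 0) = (-8 + 6)*(-24) = -2*(-24) = 48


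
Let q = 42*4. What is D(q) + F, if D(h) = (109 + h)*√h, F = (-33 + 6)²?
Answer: 729 + 554*√42 ≈ 4319.3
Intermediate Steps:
F = 729 (F = (-27)² = 729)
q = 168
D(h) = √h*(109 + h)
D(q) + F = √168*(109 + 168) + 729 = (2*√42)*277 + 729 = 554*√42 + 729 = 729 + 554*√42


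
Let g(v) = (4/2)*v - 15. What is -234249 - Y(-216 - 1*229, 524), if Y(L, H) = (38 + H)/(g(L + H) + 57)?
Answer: -23425181/100 ≈ -2.3425e+5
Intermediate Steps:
g(v) = -15 + 2*v (g(v) = (4*(½))*v - 15 = 2*v - 15 = -15 + 2*v)
Y(L, H) = (38 + H)/(42 + 2*H + 2*L) (Y(L, H) = (38 + H)/((-15 + 2*(L + H)) + 57) = (38 + H)/((-15 + 2*(H + L)) + 57) = (38 + H)/((-15 + (2*H + 2*L)) + 57) = (38 + H)/((-15 + 2*H + 2*L) + 57) = (38 + H)/(42 + 2*H + 2*L))
-234249 - Y(-216 - 1*229, 524) = -234249 - (19 + (½)*524)/(21 + 524 + (-216 - 1*229)) = -234249 - (19 + 262)/(21 + 524 + (-216 - 229)) = -234249 - 281/(21 + 524 - 445) = -234249 - 281/100 = -23425181/100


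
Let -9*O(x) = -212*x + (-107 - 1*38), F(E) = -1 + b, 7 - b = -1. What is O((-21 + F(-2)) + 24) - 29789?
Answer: -88612/3 ≈ -29537.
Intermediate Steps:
b = 8 (b = 7 - 1*(-1) = 7 + 1 = 8)
F(E) = 7 (F(E) = -1 + 8 = 7)
O(x) = 145/9 + 212*x/9 (O(x) = -(-212*x + (-107 - 1*38))/9 = -(-212*x + (-107 - 38))/9 = -(-212*x - 145)/9 = -(-145 - 212*x)/9 = 145/9 + 212*x/9)
O((-21 + F(-2)) + 24) - 29789 = (145/9 + 212*((-21 + 7) + 24)/9) - 29789 = (145/9 + 212*(-14 + 24)/9) - 29789 = (145/9 + (212/9)*10) - 29789 = (145/9 + 2120/9) - 29789 = 755/3 - 29789 = -88612/3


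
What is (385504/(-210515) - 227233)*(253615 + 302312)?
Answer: -26593513264587573/210515 ≈ -1.2633e+11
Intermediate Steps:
(385504/(-210515) - 227233)*(253615 + 302312) = (385504*(-1/210515) - 227233)*555927 = (-385504/210515 - 227233)*555927 = -47836340499/210515*555927 = -26593513264587573/210515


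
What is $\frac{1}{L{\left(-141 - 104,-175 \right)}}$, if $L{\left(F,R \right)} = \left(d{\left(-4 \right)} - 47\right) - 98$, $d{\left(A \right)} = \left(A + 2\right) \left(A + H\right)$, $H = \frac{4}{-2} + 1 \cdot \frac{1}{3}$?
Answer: $- \frac{3}{401} \approx -0.0074813$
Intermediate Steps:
$H = - \frac{5}{3}$ ($H = 4 \left(- \frac{1}{2}\right) + 1 \cdot \frac{1}{3} = -2 + \frac{1}{3} = - \frac{5}{3} \approx -1.6667$)
$d{\left(A \right)} = \left(2 + A\right) \left(- \frac{5}{3} + A\right)$ ($d{\left(A \right)} = \left(A + 2\right) \left(A - \frac{5}{3}\right) = \left(2 + A\right) \left(- \frac{5}{3} + A\right)$)
$L{\left(F,R \right)} = - \frac{401}{3}$ ($L{\left(F,R \right)} = \left(\left(- \frac{10}{3} + \left(-4\right)^{2} + \frac{1}{3} \left(-4\right)\right) - 47\right) - 98 = \left(\left(- \frac{10}{3} + 16 - \frac{4}{3}\right) - 47\right) - 98 = \left(\frac{34}{3} - 47\right) - 98 = - \frac{107}{3} - 98 = - \frac{401}{3}$)
$\frac{1}{L{\left(-141 - 104,-175 \right)}} = \frac{1}{- \frac{401}{3}} = - \frac{3}{401}$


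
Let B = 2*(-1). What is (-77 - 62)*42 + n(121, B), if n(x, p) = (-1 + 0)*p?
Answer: -5836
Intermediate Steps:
B = -2
n(x, p) = -p
(-77 - 62)*42 + n(121, B) = (-77 - 62)*42 - 1*(-2) = -139*42 + 2 = -5838 + 2 = -5836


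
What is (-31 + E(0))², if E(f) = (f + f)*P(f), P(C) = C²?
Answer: 961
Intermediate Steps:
E(f) = 2*f³ (E(f) = (f + f)*f² = (2*f)*f² = 2*f³)
(-31 + E(0))² = (-31 + 2*0³)² = (-31 + 2*0)² = (-31 + 0)² = (-31)² = 961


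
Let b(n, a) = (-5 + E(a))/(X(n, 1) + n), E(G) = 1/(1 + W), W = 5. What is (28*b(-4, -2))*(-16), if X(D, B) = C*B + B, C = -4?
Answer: -928/3 ≈ -309.33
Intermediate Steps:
X(D, B) = -3*B (X(D, B) = -4*B + B = -3*B)
E(G) = 1/6 (E(G) = 1/(1 + 5) = 1/6)
b(n, a) = -29/(6*(-3 + n)) (b(n, a) = (-5 + 1/6)/(-3*1 + n) = -29/(6*(-3 + n)))
(28*b(-4, -2))*(-16) = (28*(-29/(-18 + 6*(-4))))*(-16) = (28*(-29/(-18 - 24)))*(-16) = (28*(-29/(-42)))*(-16) = (28*(-29*(-1/42)))*(-16) = (28*(29/42))*(-16) = (58/3)*(-16) = -928/3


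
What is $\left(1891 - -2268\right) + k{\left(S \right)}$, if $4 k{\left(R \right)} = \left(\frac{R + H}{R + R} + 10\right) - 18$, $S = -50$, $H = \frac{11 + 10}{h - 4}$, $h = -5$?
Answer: $\frac{4988557}{1200} \approx 4157.1$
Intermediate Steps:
$H = - \frac{7}{3}$ ($H = \frac{11 + 10}{-5 - 4} = \frac{21}{-9} = 21 \left(- \frac{1}{9}\right) = - \frac{7}{3} \approx -2.3333$)
$k{\left(R \right)} = -2 + \frac{- \frac{7}{3} + R}{8 R}$ ($k{\left(R \right)} = \frac{\left(\frac{R - \frac{7}{3}}{R + R} + 10\right) - 18}{4} = \frac{\left(\frac{- \frac{7}{3} + R}{2 R} + 10\right) - 18}{4} = \frac{\left(10 + \frac{- \frac{7}{3} + R}{2 R}\right) - 18}{4} = \frac{-8 + \frac{- \frac{7}{3} + R}{2 R}}{4} = -2 + \frac{- \frac{7}{3} + R}{8 R}$)
$\left(1891 - -2268\right) + k{\left(S \right)} = \left(1891 - -2268\right) + \frac{-7 - -2250}{24 \left(-50\right)} = \left(1891 + 2268\right) + \frac{1}{24} \left(- \frac{1}{50}\right) \left(-7 + 2250\right) = 4159 + \frac{1}{24} \left(- \frac{1}{50}\right) 2243 = 4159 - \frac{2243}{1200} = \frac{4988557}{1200}$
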